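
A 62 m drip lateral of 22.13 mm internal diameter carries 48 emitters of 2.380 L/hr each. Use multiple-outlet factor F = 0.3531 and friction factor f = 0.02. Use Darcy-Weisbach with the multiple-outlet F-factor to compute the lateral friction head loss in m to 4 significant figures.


Approach: apply Darcy-Weisbach with the multiple-outlet F-factor, Q = n*q/(3600*1000) m^3/s; v = Q/A; hf = F*f*(L/D)*(v^2/(2g)).
Q = 48*2.380/(3600*1000) = 3.17333e-05 m^3/s
A = pi*(22.13e-3/2)^2 = 3.84638e-04 m^2, so v = Q/A = 0.0825017 m/s
hf = 0.3531*0.02*(62/0.02213)*(0.0825017^2/(2*9.81)) = 0.006864 m
Therefore the lateral friction head loss = 0.006864 m.


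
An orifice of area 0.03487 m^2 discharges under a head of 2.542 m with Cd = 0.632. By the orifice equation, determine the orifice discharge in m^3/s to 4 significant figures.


Approach: apply the orifice equation, Q = Cd*A*sqrt(2*g*h).
Q = 0.632 * 0.03487 * sqrt(2*9.81*2.542) = 0.1556 m^3/s
Therefore the orifice discharge = 0.1556 m^3/s.


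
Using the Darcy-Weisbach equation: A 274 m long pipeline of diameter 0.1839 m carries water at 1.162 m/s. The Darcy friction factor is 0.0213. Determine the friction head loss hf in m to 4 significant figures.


Approach: apply the Darcy-Weisbach equation, hf = f*(L/D)*(v^2/(2g)).
hf = 0.0213 * (274/0.1839) * (1.162^2 / (2*9.81))
hf = 2.184 m
Therefore the friction head loss hf = 2.184 m.


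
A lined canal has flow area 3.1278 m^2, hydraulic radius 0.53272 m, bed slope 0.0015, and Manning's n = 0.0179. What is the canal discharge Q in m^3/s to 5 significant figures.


Approach: apply Manning's equation, Q = (1/n)*A*R^(2/3)*S^(1/2).
Q = (1/0.0179) * 3.1278 * 0.53272^(2/3) * 0.0015^(1/2) = 4.4473 m^3/s
Therefore the canal discharge Q = 4.4473 m^3/s.


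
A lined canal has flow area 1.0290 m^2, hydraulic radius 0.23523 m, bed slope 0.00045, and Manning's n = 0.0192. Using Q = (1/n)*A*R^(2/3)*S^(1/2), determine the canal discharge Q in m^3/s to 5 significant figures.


Q = (1/0.0192) * 1.0290 * 0.23523^(2/3) * 0.00045^(1/2) = 0.43323 m^3/s
Therefore the canal discharge Q = 0.43323 m^3/s.


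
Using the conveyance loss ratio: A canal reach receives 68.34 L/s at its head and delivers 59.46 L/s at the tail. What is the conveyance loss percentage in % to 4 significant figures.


Approach: apply the conveyance loss ratio, loss% = ((Q_head - Q_tail)/Q_head)*100.
loss = ((68.34 - 59.46)/68.34)*100 = 12.99 %
Therefore the conveyance loss percentage = 12.99 %.


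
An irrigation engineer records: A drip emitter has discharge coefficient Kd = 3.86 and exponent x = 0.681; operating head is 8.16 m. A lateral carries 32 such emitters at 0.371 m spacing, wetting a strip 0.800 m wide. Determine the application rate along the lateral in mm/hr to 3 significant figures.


Approach: apply the emitter equation with a lateral mass balance, q = Kd*h^x; Q = n*q; rate = Q/(n*spacing*width).
Step 1 — single emitter flow (q = Kd*h^x):
  q = 3.86 * 8.16^0.681 = 16.123 L/hr
Step 2 — total lateral flow: Q = 32 * 16.123 = 515.94 L/hr
Step 3 — wetted area: A = 32 * 0.371 * 0.800 = 9.4976 m^2
Step 4 — application rate: Q/A = 515.94/9.4976 = 54.3 mm/hr
Therefore the application rate along the lateral = 54.3 mm/hr.


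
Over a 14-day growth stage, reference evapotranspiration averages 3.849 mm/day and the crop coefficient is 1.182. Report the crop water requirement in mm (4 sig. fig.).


Approach: apply the crop water requirement relation, CWR = ET0 * Kc * days.
CWR = 3.849 * 1.182 * 14 = 63.69 mm
Therefore the crop water requirement = 63.69 mm.


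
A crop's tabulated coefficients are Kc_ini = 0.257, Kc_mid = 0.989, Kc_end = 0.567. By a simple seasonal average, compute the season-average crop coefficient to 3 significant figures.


Approach: apply a simple seasonal average, Kc_avg = (Kc_ini + Kc_mid + Kc_end)/3.
Kc_avg = (0.257 + 0.989 + 0.567)/3 = 0.604
Therefore the season-average crop coefficient = 0.604.


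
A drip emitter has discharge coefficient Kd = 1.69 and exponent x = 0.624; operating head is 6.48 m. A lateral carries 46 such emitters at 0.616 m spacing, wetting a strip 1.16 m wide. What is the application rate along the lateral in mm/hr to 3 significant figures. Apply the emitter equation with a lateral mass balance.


Approach: apply the emitter equation with a lateral mass balance, q = Kd*h^x; Q = n*q; rate = Q/(n*spacing*width).
Step 1 — single emitter flow (q = Kd*h^x):
  q = 1.69 * 6.48^0.624 = 5.4239 L/hr
Step 2 — total lateral flow: Q = 46 * 5.4239 = 249.50 L/hr
Step 3 — wetted area: A = 46 * 0.616 * 1.16 = 32.870 m^2
Step 4 — application rate: Q/A = 249.50/32.870 = 7.59 mm/hr
Therefore the application rate along the lateral = 7.59 mm/hr.


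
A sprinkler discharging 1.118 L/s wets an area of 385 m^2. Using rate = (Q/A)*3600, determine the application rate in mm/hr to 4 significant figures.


rate = (1.118 / 385) * 3600 = 10.45 mm/hr
Therefore the application rate = 10.45 mm/hr.


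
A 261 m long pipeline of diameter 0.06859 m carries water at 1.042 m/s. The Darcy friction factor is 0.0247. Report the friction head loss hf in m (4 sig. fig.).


Approach: apply the Darcy-Weisbach equation, hf = f*(L/D)*(v^2/(2g)).
hf = 0.0247 * (261/0.06859) * (1.042^2 / (2*9.81))
hf = 5.201 m
Therefore the friction head loss hf = 5.201 m.


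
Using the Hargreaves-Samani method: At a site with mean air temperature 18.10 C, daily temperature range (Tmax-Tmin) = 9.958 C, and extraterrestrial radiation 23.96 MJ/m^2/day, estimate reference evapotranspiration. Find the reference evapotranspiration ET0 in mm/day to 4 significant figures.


Approach: apply the Hargreaves-Samani method, ET0 = 0.0023*(Tmean+17.8)*sqrt(Tmax-Tmin)*0.408*Ra.
ET0 = 0.0023*(18.10+17.8)*sqrt(9.958)*0.408*23.96 = 2.547 mm/day
Therefore the reference evapotranspiration ET0 = 2.547 mm/day.


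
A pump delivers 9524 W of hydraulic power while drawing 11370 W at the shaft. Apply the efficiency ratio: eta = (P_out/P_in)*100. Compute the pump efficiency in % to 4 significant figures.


eta = (9524 / 11370) * 100 = 83.76 %
Therefore the pump efficiency = 83.76 %.


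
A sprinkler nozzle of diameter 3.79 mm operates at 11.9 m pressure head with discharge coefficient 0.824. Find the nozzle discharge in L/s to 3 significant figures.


Approach: apply the orifice equation, Q = Cd*A*sqrt(2*g*h), A = pi*(d/2)^2.
A = pi*(3.79e-3/2)^2 = 1.1282e-05 m^2
Q = 0.824 * 1.1282e-05 * sqrt(2*9.81*11.9) * 1000 = 0.142 L/s
Therefore the nozzle discharge = 0.142 L/s.


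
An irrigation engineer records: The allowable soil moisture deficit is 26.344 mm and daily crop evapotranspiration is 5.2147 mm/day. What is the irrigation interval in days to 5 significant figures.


Approach: apply the irrigation interval relation, interval = SMD / ETc.
interval = 26.344 / 5.2147 = 5.0519 days
Therefore the irrigation interval = 5.0519 days.


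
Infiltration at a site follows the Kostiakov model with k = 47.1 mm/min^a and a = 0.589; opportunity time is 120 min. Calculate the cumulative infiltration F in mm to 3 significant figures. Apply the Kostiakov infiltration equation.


Approach: apply the Kostiakov infiltration equation, F = k*t^a.
F = 47.1 * 120^0.589 = 790 mm
Therefore the cumulative infiltration F = 790 mm.


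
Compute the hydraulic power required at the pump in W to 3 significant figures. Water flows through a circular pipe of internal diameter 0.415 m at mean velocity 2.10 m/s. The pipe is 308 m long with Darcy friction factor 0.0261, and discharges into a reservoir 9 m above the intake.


Approach: apply continuity + Darcy-Weisbach + hydraulic power, Q = A*v; hf = f*(L/D)*(v^2/(2g)); H = static + hf; P = rho*g*Q*H.
Step 1 — flow rate (continuity, Q = A*v):
  A = pi*(0.415/2)^2 = 0.13527 m^2
  Q = 0.13527 * 2.10 = 0.28406 m^3/s
Step 2 — friction head loss (Darcy-Weisbach):
  hf = 0.0261 * (308/0.415) * (2.10^2 / (2*9.81))
  hf = 4.3539 m
Step 3 — total head: H = 9 + 4.3539 = 13.354 m
Step 4 — hydraulic power (P = rho*g*Q*H):
  P = 1000 * 9.81 * 0.28406 * 13.354 = 37200 W
Therefore the hydraulic power required at the pump = 37200 W.


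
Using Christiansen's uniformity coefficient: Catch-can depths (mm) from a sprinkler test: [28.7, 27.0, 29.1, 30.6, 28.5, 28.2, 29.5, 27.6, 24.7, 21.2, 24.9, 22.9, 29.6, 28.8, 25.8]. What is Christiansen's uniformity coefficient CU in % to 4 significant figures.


Approach: apply Christiansen's uniformity coefficient, CU = (1 - mean_abs_deviation/mean)*100.
mean = 27.1400 mm
mean |d_i - mean| = 2.17867 mm
CU = (1 - 2.17867/27.1400)*100 = 91.97 %
Therefore Christiansen's uniformity coefficient CU = 91.97 %.


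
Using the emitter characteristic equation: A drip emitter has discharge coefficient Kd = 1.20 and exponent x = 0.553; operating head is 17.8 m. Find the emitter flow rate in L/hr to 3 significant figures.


Approach: apply the emitter characteristic equation, q = Kd * h^x.
q = 1.20 * 17.8^0.553 = 5.90 L/hr
Therefore the emitter flow rate = 5.90 L/hr.


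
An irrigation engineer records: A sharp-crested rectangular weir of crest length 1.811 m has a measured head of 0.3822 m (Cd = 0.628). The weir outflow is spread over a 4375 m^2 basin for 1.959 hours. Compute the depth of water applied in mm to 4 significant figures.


Approach: apply the rectangular weir equation with a volume-to-depth conversion, Q = (2/3)*Cd*L*sqrt(2g)*H^1.5; d = Q*t/A * 1000.
Step 1 — weir discharge:
  Q = (2/3)*0.628*1.811*sqrt(2*9.81)*0.3822^1.5 = 0.793546 m^3/s
Step 2 — volume: V = 0.793546 * 1.959*3600 = 5596.41 m^3
Step 3 — depth: d = V/A * 1000 = 5596.41/4375 * 1000 = 1279 mm
Therefore the depth of water applied = 1279 mm.


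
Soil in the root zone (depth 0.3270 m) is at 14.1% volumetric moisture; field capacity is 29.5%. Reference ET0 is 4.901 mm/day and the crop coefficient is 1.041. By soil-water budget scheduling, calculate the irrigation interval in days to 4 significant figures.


Approach: apply soil-water budget scheduling, SMD = (FC-theta)/100*depth*1000; ETc = ET0*Kc; interval = SMD/ETc.
Step 1 — soil moisture deficit:
  SMD = (29.5 - 14.1)/100 * 0.3270 * 1000 = 50.3580 mm
Step 2 — daily crop ET (ETc = ET0*Kc):
  ETc = 4.901 * 1.041 = 5.10194 mm/day
Step 3 — irrigation interval (SMD/ETc):
  interval = 50.3580 / 5.10194 = 9.870 days
Therefore the irrigation interval = 9.870 days.


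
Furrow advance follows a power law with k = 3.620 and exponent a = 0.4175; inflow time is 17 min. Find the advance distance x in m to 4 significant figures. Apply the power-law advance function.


Approach: apply the power-law advance function, x = k*t^a.
x = 3.620 * 17^0.4175 = 11.81 m
Therefore the advance distance x = 11.81 m.


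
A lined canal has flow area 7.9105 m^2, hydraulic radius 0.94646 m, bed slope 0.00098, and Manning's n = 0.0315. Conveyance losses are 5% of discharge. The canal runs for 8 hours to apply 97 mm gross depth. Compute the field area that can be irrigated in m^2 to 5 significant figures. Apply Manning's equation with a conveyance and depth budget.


Approach: apply Manning's equation with a conveyance and depth budget, Q = (1/n)*A*R^(2/3)*S^(1/2); Q_field = Q*(1-loss); Area = Q_field*t/(d/1000).
Step 1 — canal discharge (Manning's equation):
  Q = (1/0.0315) * 7.9105 * 0.94646^(2/3) * 0.00098^(1/2) = 7.578349 m^3/s
Step 2 — delivered flow: Q_field = 7.578349*(1 - 5/100) = 7.199431 m^3/s
Step 3 — volume delivered: V = 7.199431 * 8*3600 = 207343.6 m^3
Step 4 — area served: A = V / (depth/1000) = 207343.6 / 0.097 = 2137600 m^2
Therefore the field area that can be irrigated = 2137600 m^2.


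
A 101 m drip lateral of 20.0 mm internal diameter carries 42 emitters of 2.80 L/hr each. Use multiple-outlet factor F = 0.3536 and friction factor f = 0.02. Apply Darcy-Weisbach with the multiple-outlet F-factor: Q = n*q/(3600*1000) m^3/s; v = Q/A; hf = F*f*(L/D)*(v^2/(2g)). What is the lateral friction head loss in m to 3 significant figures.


Q = 42*2.80/(3600*1000) = 3.2667e-05 m^3/s
A = pi*(20.0e-3/2)^2 = 3.1416e-04 m^2, so v = Q/A = 0.10398 m/s
hf = 0.3536*0.02*(101/0.0200)*(0.10398^2/(2*9.81)) = 0.0197 m
Therefore the lateral friction head loss = 0.0197 m.


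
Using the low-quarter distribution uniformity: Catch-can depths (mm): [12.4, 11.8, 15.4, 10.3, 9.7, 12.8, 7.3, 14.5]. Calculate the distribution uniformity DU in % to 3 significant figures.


Approach: apply the low-quarter distribution uniformity, DU = (mean of lowest quarter of readings / overall mean)*100.
sorted lowest 2 of 8: [7.3, 9.7] -> mean = 8.5000 mm
overall mean = 11.775 mm
DU = (8.5000/11.775)*100 = 72.2 %
Therefore the distribution uniformity DU = 72.2 %.


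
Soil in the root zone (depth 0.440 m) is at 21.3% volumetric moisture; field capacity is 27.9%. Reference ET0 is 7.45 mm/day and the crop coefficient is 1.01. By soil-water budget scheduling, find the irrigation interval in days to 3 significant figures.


Approach: apply soil-water budget scheduling, SMD = (FC-theta)/100*depth*1000; ETc = ET0*Kc; interval = SMD/ETc.
Step 1 — soil moisture deficit:
  SMD = (27.9 - 21.3)/100 * 0.440 * 1000 = 29.040 mm
Step 2 — daily crop ET (ETc = ET0*Kc):
  ETc = 7.45 * 1.01 = 7.5245 mm/day
Step 3 — irrigation interval (SMD/ETc):
  interval = 29.040 / 7.5245 = 3.86 days
Therefore the irrigation interval = 3.86 days.


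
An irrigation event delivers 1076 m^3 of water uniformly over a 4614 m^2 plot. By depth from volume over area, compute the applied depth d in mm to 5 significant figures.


Approach: apply depth from volume over area, d = (V/A)*1000.
d = (1076 / 4614) * 1000 = 233.20 mm
Therefore the applied depth d = 233.20 mm.


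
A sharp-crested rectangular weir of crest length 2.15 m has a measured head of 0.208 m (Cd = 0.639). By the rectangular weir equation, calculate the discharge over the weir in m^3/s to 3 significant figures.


Approach: apply the rectangular weir equation, Q = (2/3)*Cd*L*sqrt(2g)*H^1.5.
Q = (2/3)*0.639*2.15*sqrt(2*9.81)*0.208^1.5 = 0.385 m^3/s
Therefore the discharge over the weir = 0.385 m^3/s.


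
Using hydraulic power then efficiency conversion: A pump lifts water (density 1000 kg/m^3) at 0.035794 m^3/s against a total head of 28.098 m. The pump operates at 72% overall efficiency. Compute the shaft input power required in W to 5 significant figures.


Approach: apply hydraulic power then efficiency conversion, P = rho*g*Q*H; P_in = P/eta.
Step 1 — hydraulic power (P = rho*g*Q*H):
  P = 1000 * 9.81 * 0.035794 * 28.098 = 9866.308 W
Step 2 — input power: P_in = P/eta = 9866.308 / 0.72 = 13703 W
Therefore the shaft input power required = 13703 W.


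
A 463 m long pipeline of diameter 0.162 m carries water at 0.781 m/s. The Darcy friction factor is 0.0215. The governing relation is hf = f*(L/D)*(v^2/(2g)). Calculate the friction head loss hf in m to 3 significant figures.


hf = 0.0215 * (463/0.162) * (0.781^2 / (2*9.81))
hf = 1.91 m
Therefore the friction head loss hf = 1.91 m.


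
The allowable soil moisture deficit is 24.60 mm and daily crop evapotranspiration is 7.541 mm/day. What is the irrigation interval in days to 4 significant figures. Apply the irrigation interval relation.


Approach: apply the irrigation interval relation, interval = SMD / ETc.
interval = 24.60 / 7.541 = 3.262 days
Therefore the irrigation interval = 3.262 days.


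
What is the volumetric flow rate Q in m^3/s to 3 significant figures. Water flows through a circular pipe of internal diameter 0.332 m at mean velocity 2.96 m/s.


Approach: apply the continuity equation for pipe flow, Q = A * v with A = pi*(D/2)^2.
A = pi*(0.332/2)^2 = 0.086570 m^2
Q = 0.086570 * 2.96 = 0.256 m^3/s
Therefore the volumetric flow rate Q = 0.256 m^3/s.


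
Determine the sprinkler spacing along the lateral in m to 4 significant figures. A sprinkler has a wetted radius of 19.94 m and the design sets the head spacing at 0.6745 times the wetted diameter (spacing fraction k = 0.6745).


Approach: apply the sprinkler spacing rule (spacing as a fraction of wetted diameter), S = k*(2*R).
S = 0.6745 * (2 * 19.94) = 26.90 m
Therefore the sprinkler spacing along the lateral = 26.90 m.


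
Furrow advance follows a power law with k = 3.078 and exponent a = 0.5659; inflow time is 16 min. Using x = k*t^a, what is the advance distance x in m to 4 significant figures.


x = 3.078 * 16^0.5659 = 14.78 m
Therefore the advance distance x = 14.78 m.


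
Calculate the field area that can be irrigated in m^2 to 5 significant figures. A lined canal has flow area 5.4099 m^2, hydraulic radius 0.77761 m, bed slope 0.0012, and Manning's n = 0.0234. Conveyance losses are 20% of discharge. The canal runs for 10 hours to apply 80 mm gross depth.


Approach: apply Manning's equation with a conveyance and depth budget, Q = (1/n)*A*R^(2/3)*S^(1/2); Q_field = Q*(1-loss); Area = Q_field*t/(d/1000).
Step 1 — canal discharge (Manning's equation):
  Q = (1/0.0234) * 5.4099 * 0.77761^(2/3) * 0.0012^(1/2) = 6.772337 m^3/s
Step 2 — delivered flow: Q_field = 6.772337*(1 - 20/100) = 5.417870 m^3/s
Step 3 — volume delivered: V = 5.417870 * 10*3600 = 195043.3 m^3
Step 4 — area served: A = V / (depth/1000) = 195043.3 / 0.08 = 2438000 m^2
Therefore the field area that can be irrigated = 2438000 m^2.


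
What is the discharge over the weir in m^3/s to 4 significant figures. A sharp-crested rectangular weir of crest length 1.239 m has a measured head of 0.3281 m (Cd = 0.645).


Approach: apply the rectangular weir equation, Q = (2/3)*Cd*L*sqrt(2g)*H^1.5.
Q = (2/3)*0.645*1.239*sqrt(2*9.81)*0.3281^1.5 = 0.4435 m^3/s
Therefore the discharge over the weir = 0.4435 m^3/s.


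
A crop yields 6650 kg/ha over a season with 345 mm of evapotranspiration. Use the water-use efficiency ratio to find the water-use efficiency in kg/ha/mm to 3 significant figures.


Approach: apply the water-use efficiency ratio, WUE = yield/ET.
WUE = 6650 / 345 = 19.3 kg/ha/mm
Therefore the water-use efficiency = 19.3 kg/ha/mm.


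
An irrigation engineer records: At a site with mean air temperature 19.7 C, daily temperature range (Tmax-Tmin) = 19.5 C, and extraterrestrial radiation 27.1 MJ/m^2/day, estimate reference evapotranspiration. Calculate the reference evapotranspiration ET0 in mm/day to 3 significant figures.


Approach: apply the Hargreaves-Samani method, ET0 = 0.0023*(Tmean+17.8)*sqrt(Tmax-Tmin)*0.408*Ra.
ET0 = 0.0023*(19.7+17.8)*sqrt(19.5)*0.408*27.1 = 4.21 mm/day
Therefore the reference evapotranspiration ET0 = 4.21 mm/day.


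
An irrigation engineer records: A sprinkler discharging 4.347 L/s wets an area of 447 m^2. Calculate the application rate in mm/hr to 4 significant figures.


Approach: apply the application rate relation, rate = (Q/A)*3600.
rate = (4.347 / 447) * 3600 = 35.01 mm/hr
Therefore the application rate = 35.01 mm/hr.


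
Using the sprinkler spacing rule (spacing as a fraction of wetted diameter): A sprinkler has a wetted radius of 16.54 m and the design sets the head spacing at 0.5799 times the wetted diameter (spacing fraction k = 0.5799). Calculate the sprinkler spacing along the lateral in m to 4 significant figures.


Approach: apply the sprinkler spacing rule (spacing as a fraction of wetted diameter), S = k*(2*R).
S = 0.5799 * (2 * 16.54) = 19.18 m
Therefore the sprinkler spacing along the lateral = 19.18 m.


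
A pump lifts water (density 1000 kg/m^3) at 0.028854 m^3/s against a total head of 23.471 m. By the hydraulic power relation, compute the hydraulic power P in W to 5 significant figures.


Approach: apply the hydraulic power relation, P = rho*g*Q*H.
P = 1000 * 9.81 * 0.028854 * 23.471 = 6643.6 W
Therefore the hydraulic power P = 6643.6 W.


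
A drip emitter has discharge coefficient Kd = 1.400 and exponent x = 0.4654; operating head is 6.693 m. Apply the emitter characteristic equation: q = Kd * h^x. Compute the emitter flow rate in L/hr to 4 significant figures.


q = 1.400 * 6.693^0.4654 = 3.391 L/hr
Therefore the emitter flow rate = 3.391 L/hr.


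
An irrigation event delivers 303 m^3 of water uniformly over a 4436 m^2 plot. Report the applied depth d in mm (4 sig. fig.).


Approach: apply depth from volume over area, d = (V/A)*1000.
d = (303 / 4436) * 1000 = 68.30 mm
Therefore the applied depth d = 68.30 mm.


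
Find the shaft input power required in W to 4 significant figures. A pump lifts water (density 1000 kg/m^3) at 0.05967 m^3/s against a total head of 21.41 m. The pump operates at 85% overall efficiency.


Approach: apply hydraulic power then efficiency conversion, P = rho*g*Q*H; P_in = P/eta.
Step 1 — hydraulic power (P = rho*g*Q*H):
  P = 1000 * 9.81 * 0.05967 * 21.41 = 12532.6 W
Step 2 — input power: P_in = P/eta = 12532.6 / 0.85 = 14740 W
Therefore the shaft input power required = 14740 W.


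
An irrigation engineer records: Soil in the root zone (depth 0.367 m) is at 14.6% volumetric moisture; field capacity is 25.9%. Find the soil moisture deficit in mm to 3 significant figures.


Approach: apply the soil moisture deficit relation, SMD = (FC - theta)/100 * depth * 1000.
SMD = (25.9 - 14.6)/100 * 0.367 * 1000 = 41.5 mm
Therefore the soil moisture deficit = 41.5 mm.


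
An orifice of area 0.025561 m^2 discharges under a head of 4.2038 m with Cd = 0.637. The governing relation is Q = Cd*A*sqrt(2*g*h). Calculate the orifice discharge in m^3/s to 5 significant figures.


Q = 0.637 * 0.025561 * sqrt(2*9.81*4.2038) = 0.14787 m^3/s
Therefore the orifice discharge = 0.14787 m^3/s.


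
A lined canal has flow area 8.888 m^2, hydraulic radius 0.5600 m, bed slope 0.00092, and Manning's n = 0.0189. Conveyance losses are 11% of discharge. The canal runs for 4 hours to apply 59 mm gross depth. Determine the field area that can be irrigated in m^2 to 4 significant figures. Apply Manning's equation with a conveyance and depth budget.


Approach: apply Manning's equation with a conveyance and depth budget, Q = (1/n)*A*R^(2/3)*S^(1/2); Q_field = Q*(1-loss); Area = Q_field*t/(d/1000).
Step 1 — canal discharge (Manning's equation):
  Q = (1/0.0189) * 8.888 * 0.5600^(2/3) * 0.00092^(1/2) = 9.69084 m^3/s
Step 2 — delivered flow: Q_field = 9.69084*(1 - 11/100) = 8.62485 m^3/s
Step 3 — volume delivered: V = 8.62485 * 4*3600 = 124198 m^3
Step 4 — area served: A = V / (depth/1000) = 124198 / 0.059 = 2105000 m^2
Therefore the field area that can be irrigated = 2105000 m^2.


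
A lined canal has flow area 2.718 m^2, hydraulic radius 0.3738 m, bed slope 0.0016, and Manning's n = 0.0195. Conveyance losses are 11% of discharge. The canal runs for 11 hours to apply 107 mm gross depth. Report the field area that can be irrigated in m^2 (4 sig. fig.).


Approach: apply Manning's equation with a conveyance and depth budget, Q = (1/n)*A*R^(2/3)*S^(1/2); Q_field = Q*(1-loss); Area = Q_field*t/(d/1000).
Step 1 — canal discharge (Manning's equation):
  Q = (1/0.0195) * 2.718 * 0.3738^(2/3) * 0.0016^(1/2) = 2.89313 m^3/s
Step 2 — delivered flow: Q_field = 2.89313*(1 - 11/100) = 2.57488 m^3/s
Step 3 — volume delivered: V = 2.57488 * 11*3600 = 101965 m^3
Step 4 — area served: A = V / (depth/1000) = 101965 / 0.107 = 952900 m^2
Therefore the field area that can be irrigated = 952900 m^2.


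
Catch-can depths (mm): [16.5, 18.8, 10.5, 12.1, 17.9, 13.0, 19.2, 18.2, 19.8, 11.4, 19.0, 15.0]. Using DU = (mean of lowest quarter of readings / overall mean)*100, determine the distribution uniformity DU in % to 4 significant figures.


sorted lowest 3 of 12: [10.5, 11.4, 12.1] -> mean = 11.3333 mm
overall mean = 15.9500 mm
DU = (11.3333/15.9500)*100 = 71.06 %
Therefore the distribution uniformity DU = 71.06 %.


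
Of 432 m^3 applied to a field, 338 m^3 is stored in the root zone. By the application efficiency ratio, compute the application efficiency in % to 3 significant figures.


Approach: apply the application efficiency ratio, Ea = (stored/applied)*100.
Ea = (338/432)*100 = 78.2 %
Therefore the application efficiency = 78.2 %.


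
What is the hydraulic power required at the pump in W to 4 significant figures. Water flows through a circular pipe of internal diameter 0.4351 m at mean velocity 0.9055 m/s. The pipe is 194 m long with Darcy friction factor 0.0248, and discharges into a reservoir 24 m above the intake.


Approach: apply continuity + Darcy-Weisbach + hydraulic power, Q = A*v; hf = f*(L/D)*(v^2/(2g)); H = static + hf; P = rho*g*Q*H.
Step 1 — flow rate (continuity, Q = A*v):
  A = pi*(0.4351/2)^2 = 0.148685 m^2
  Q = 0.148685 * 0.9055 = 0.134635 m^3/s
Step 2 — friction head loss (Darcy-Weisbach):
  hf = 0.0248 * (194/0.4351) * (0.9055^2 / (2*9.81))
  hf = 0.462107 m
Step 3 — total head: H = 24 + 0.462107 = 24.4621 m
Step 4 — hydraulic power (P = rho*g*Q*H):
  P = 1000 * 9.81 * 0.134635 * 24.4621 = 32310 W
Therefore the hydraulic power required at the pump = 32310 W.


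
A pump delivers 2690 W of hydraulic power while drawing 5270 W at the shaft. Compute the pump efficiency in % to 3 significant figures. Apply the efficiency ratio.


Approach: apply the efficiency ratio, eta = (P_out/P_in)*100.
eta = (2690 / 5270) * 100 = 51.0 %
Therefore the pump efficiency = 51.0 %.


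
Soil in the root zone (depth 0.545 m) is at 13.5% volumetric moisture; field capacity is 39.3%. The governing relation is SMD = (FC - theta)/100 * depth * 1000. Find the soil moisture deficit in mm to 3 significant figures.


SMD = (39.3 - 13.5)/100 * 0.545 * 1000 = 141 mm
Therefore the soil moisture deficit = 141 mm.


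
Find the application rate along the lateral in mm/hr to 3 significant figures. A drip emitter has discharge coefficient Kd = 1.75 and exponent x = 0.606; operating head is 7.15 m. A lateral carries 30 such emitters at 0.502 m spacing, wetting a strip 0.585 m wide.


Approach: apply the emitter equation with a lateral mass balance, q = Kd*h^x; Q = n*q; rate = Q/(n*spacing*width).
Step 1 — single emitter flow (q = Kd*h^x):
  q = 1.75 * 7.15^0.606 = 5.7643 L/hr
Step 2 — total lateral flow: Q = 30 * 5.7643 = 172.93 L/hr
Step 3 — wetted area: A = 30 * 0.502 * 0.585 = 8.8101 m^2
Step 4 — application rate: Q/A = 172.93/8.8101 = 19.6 mm/hr
Therefore the application rate along the lateral = 19.6 mm/hr.


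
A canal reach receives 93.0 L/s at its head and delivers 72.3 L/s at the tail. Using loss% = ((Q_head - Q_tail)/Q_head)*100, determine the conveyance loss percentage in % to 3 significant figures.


loss = ((93.0 - 72.3)/93.0)*100 = 22.3 %
Therefore the conveyance loss percentage = 22.3 %.


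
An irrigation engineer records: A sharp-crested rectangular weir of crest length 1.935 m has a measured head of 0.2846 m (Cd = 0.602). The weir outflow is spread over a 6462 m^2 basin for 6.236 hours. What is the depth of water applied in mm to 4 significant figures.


Approach: apply the rectangular weir equation with a volume-to-depth conversion, Q = (2/3)*Cd*L*sqrt(2g)*H^1.5; d = Q*t/A * 1000.
Step 1 — weir discharge:
  Q = (2/3)*0.602*1.935*sqrt(2*9.81)*0.2846^1.5 = 0.522262 m^3/s
Step 2 — volume: V = 0.522262 * 6.236*3600 = 11724.6 m^3
Step 3 — depth: d = V/A * 1000 = 11724.6/6462 * 1000 = 1814 mm
Therefore the depth of water applied = 1814 mm.


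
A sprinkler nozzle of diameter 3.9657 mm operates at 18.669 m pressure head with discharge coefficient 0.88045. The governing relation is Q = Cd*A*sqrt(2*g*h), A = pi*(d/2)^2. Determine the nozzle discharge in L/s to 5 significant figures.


A = pi*(3.9657e-3/2)^2 = 1.235178e-05 m^2
Q = 0.88045 * 1.235178e-05 * sqrt(2*9.81*18.669) * 1000 = 0.20813 L/s
Therefore the nozzle discharge = 0.20813 L/s.


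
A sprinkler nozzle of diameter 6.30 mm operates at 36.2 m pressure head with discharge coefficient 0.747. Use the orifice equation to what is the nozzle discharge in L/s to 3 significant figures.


Approach: apply the orifice equation, Q = Cd*A*sqrt(2*g*h), A = pi*(d/2)^2.
A = pi*(6.30e-3/2)^2 = 3.1172e-05 m^2
Q = 0.747 * 3.1172e-05 * sqrt(2*9.81*36.2) * 1000 = 0.621 L/s
Therefore the nozzle discharge = 0.621 L/s.


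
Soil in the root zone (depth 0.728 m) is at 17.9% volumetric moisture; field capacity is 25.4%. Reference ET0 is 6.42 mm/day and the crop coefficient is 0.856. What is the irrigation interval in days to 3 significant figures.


Approach: apply soil-water budget scheduling, SMD = (FC-theta)/100*depth*1000; ETc = ET0*Kc; interval = SMD/ETc.
Step 1 — soil moisture deficit:
  SMD = (25.4 - 17.9)/100 * 0.728 * 1000 = 54.600 mm
Step 2 — daily crop ET (ETc = ET0*Kc):
  ETc = 6.42 * 0.856 = 5.4955 mm/day
Step 3 — irrigation interval (SMD/ETc):
  interval = 54.600 / 5.4955 = 9.94 days
Therefore the irrigation interval = 9.94 days.


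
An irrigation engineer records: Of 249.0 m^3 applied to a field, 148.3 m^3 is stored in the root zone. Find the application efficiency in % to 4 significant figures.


Approach: apply the application efficiency ratio, Ea = (stored/applied)*100.
Ea = (148.3/249.0)*100 = 59.56 %
Therefore the application efficiency = 59.56 %.


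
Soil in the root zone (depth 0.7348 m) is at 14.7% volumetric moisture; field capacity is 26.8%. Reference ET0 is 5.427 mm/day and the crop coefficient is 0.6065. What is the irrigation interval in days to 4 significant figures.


Approach: apply soil-water budget scheduling, SMD = (FC-theta)/100*depth*1000; ETc = ET0*Kc; interval = SMD/ETc.
Step 1 — soil moisture deficit:
  SMD = (26.8 - 14.7)/100 * 0.7348 * 1000 = 88.9108 mm
Step 2 — daily crop ET (ETc = ET0*Kc):
  ETc = 5.427 * 0.6065 = 3.29148 mm/day
Step 3 — irrigation interval (SMD/ETc):
  interval = 88.9108 / 3.29148 = 27.01 days
Therefore the irrigation interval = 27.01 days.


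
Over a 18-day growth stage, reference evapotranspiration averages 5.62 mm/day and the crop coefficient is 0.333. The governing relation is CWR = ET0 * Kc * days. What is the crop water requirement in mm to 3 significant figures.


CWR = 5.62 * 0.333 * 18 = 33.7 mm
Therefore the crop water requirement = 33.7 mm.


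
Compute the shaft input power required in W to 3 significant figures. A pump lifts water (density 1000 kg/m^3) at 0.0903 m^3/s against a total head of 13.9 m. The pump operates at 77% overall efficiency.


Approach: apply hydraulic power then efficiency conversion, P = rho*g*Q*H; P_in = P/eta.
Step 1 — hydraulic power (P = rho*g*Q*H):
  P = 1000 * 9.81 * 0.0903 * 13.9 = 12313 W
Step 2 — input power: P_in = P/eta = 12313 / 0.77 = 16000 W
Therefore the shaft input power required = 16000 W.


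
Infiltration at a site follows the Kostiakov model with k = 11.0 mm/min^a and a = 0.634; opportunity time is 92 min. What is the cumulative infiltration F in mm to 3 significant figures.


Approach: apply the Kostiakov infiltration equation, F = k*t^a.
F = 11.0 * 92^0.634 = 193 mm
Therefore the cumulative infiltration F = 193 mm.


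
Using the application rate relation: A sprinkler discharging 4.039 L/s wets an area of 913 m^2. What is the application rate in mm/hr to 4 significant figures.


Approach: apply the application rate relation, rate = (Q/A)*3600.
rate = (4.039 / 913) * 3600 = 15.93 mm/hr
Therefore the application rate = 15.93 mm/hr.


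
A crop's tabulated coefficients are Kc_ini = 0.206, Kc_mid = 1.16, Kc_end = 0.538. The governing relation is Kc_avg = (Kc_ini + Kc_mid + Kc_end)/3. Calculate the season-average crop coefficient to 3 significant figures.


Kc_avg = (0.206 + 1.16 + 0.538)/3 = 0.635
Therefore the season-average crop coefficient = 0.635.


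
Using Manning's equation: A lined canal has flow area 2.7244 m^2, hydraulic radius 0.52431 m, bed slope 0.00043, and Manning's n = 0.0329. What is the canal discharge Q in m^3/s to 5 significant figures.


Approach: apply Manning's equation, Q = (1/n)*A*R^(2/3)*S^(1/2).
Q = (1/0.0329) * 2.7244 * 0.52431^(2/3) * 0.00043^(1/2) = 1.1165 m^3/s
Therefore the canal discharge Q = 1.1165 m^3/s.


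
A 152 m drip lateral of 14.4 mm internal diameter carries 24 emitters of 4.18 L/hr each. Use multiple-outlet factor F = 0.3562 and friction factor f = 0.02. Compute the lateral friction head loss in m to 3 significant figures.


Approach: apply Darcy-Weisbach with the multiple-outlet F-factor, Q = n*q/(3600*1000) m^3/s; v = Q/A; hf = F*f*(L/D)*(v^2/(2g)).
Q = 24*4.18/(3600*1000) = 2.7867e-05 m^3/s
A = pi*(14.4e-3/2)^2 = 1.6286e-04 m^2, so v = Q/A = 0.17111 m/s
hf = 0.3562*0.02*(152/0.0144)*(0.17111^2/(2*9.81)) = 0.112 m
Therefore the lateral friction head loss = 0.112 m.


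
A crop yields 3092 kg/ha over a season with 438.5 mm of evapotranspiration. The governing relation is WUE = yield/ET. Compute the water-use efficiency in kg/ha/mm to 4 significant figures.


WUE = 3092 / 438.5 = 7.051 kg/ha/mm
Therefore the water-use efficiency = 7.051 kg/ha/mm.


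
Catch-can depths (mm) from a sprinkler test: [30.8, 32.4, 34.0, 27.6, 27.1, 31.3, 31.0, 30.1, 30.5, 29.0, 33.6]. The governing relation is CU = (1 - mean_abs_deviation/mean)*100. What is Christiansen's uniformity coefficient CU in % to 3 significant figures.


mean = 30.673 mm
mean |d_i - mean| = 1.6479 mm
CU = (1 - 1.6479/30.673)*100 = 94.6 %
Therefore Christiansen's uniformity coefficient CU = 94.6 %.


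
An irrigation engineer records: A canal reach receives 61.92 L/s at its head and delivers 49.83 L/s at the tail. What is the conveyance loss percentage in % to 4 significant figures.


Approach: apply the conveyance loss ratio, loss% = ((Q_head - Q_tail)/Q_head)*100.
loss = ((61.92 - 49.83)/61.92)*100 = 19.53 %
Therefore the conveyance loss percentage = 19.53 %.


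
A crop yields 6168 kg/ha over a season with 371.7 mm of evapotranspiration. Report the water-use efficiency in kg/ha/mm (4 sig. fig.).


Approach: apply the water-use efficiency ratio, WUE = yield/ET.
WUE = 6168 / 371.7 = 16.59 kg/ha/mm
Therefore the water-use efficiency = 16.59 kg/ha/mm.


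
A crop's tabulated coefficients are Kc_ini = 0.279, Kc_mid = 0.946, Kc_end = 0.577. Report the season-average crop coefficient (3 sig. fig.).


Approach: apply a simple seasonal average, Kc_avg = (Kc_ini + Kc_mid + Kc_end)/3.
Kc_avg = (0.279 + 0.946 + 0.577)/3 = 0.601
Therefore the season-average crop coefficient = 0.601.


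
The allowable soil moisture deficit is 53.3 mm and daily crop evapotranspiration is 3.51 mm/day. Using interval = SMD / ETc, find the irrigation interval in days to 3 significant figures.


interval = 53.3 / 3.51 = 15.2 days
Therefore the irrigation interval = 15.2 days.


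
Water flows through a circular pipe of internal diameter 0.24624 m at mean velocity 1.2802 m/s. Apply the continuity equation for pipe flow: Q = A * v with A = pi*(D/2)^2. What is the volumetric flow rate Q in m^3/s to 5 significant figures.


A = pi*(0.24624/2)^2 = 0.04762194 m^2
Q = 0.04762194 * 1.2802 = 0.060966 m^3/s
Therefore the volumetric flow rate Q = 0.060966 m^3/s.


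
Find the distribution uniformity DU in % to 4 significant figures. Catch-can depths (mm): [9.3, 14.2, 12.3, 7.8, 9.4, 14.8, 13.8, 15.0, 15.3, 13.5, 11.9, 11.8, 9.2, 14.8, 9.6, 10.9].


Approach: apply the low-quarter distribution uniformity, DU = (mean of lowest quarter of readings / overall mean)*100.
sorted lowest 4 of 16: [7.8, 9.2, 9.3, 9.4] -> mean = 8.92500 mm
overall mean = 12.1000 mm
DU = (8.92500/12.1000)*100 = 73.76 %
Therefore the distribution uniformity DU = 73.76 %.


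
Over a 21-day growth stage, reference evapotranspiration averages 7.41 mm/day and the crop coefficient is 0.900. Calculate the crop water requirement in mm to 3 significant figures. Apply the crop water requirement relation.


Approach: apply the crop water requirement relation, CWR = ET0 * Kc * days.
CWR = 7.41 * 0.900 * 21 = 140 mm
Therefore the crop water requirement = 140 mm.


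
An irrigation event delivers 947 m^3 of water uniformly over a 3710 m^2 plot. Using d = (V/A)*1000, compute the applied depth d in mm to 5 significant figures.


d = (947 / 3710) * 1000 = 255.26 mm
Therefore the applied depth d = 255.26 mm.


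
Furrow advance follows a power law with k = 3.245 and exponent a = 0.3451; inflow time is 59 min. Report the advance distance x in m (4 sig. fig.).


Approach: apply the power-law advance function, x = k*t^a.
x = 3.245 * 59^0.3451 = 13.25 m
Therefore the advance distance x = 13.25 m.


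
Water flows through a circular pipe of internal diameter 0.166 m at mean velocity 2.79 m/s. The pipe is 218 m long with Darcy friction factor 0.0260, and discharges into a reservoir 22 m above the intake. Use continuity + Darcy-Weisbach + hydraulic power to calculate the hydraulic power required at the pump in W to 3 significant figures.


Approach: apply continuity + Darcy-Weisbach + hydraulic power, Q = A*v; hf = f*(L/D)*(v^2/(2g)); H = static + hf; P = rho*g*Q*H.
Step 1 — flow rate (continuity, Q = A*v):
  A = pi*(0.166/2)^2 = 0.021642 m^2
  Q = 0.021642 * 2.79 = 0.060382 m^3/s
Step 2 — friction head loss (Darcy-Weisbach):
  hf = 0.0260 * (218/0.166) * (2.79^2 / (2*9.81))
  hf = 13.547 m
Step 3 — total head: H = 22 + 13.547 = 35.547 m
Step 4 — hydraulic power (P = rho*g*Q*H):
  P = 1000 * 9.81 * 0.060382 * 35.547 = 21100 W
Therefore the hydraulic power required at the pump = 21100 W.


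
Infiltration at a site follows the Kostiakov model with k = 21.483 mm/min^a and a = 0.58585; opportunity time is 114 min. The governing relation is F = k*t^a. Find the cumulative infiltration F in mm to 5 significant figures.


F = 21.483 * 114^0.58585 = 344.46 mm
Therefore the cumulative infiltration F = 344.46 mm.


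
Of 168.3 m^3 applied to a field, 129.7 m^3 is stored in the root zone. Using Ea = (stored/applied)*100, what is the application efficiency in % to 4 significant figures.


Ea = (129.7/168.3)*100 = 77.06 %
Therefore the application efficiency = 77.06 %.


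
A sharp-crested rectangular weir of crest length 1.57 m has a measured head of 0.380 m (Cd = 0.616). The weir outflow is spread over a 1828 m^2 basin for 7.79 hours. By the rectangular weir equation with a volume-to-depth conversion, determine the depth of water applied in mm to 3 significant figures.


Approach: apply the rectangular weir equation with a volume-to-depth conversion, Q = (2/3)*Cd*L*sqrt(2g)*H^1.5; d = Q*t/A * 1000.
Step 1 — weir discharge:
  Q = (2/3)*0.616*1.57*sqrt(2*9.81)*0.380^1.5 = 0.66898 m^3/s
Step 2 — volume: V = 0.66898 * 7.79*3600 = 18761 m^3
Step 3 — depth: d = V/A * 1000 = 18761/1828 * 1000 = 10300 mm
Therefore the depth of water applied = 10300 mm.


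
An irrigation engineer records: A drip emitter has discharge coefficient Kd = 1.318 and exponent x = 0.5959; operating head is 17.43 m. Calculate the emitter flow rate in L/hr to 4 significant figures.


Approach: apply the emitter characteristic equation, q = Kd * h^x.
q = 1.318 * 17.43^0.5959 = 7.238 L/hr
Therefore the emitter flow rate = 7.238 L/hr.


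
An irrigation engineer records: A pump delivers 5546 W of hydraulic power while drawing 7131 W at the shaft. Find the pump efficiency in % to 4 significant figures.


Approach: apply the efficiency ratio, eta = (P_out/P_in)*100.
eta = (5546 / 7131) * 100 = 77.77 %
Therefore the pump efficiency = 77.77 %.


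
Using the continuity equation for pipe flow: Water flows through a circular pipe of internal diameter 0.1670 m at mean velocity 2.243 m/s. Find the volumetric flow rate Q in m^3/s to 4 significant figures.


Approach: apply the continuity equation for pipe flow, Q = A * v with A = pi*(D/2)^2.
A = pi*(0.1670/2)^2 = 0.0219040 m^2
Q = 0.0219040 * 2.243 = 0.04913 m^3/s
Therefore the volumetric flow rate Q = 0.04913 m^3/s.


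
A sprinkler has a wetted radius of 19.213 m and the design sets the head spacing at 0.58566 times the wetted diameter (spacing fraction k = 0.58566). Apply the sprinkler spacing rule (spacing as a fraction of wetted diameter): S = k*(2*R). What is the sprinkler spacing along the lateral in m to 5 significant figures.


S = 0.58566 * (2 * 19.213) = 22.505 m
Therefore the sprinkler spacing along the lateral = 22.505 m.


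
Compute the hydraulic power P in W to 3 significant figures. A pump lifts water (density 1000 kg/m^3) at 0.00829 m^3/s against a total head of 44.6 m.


Approach: apply the hydraulic power relation, P = rho*g*Q*H.
P = 1000 * 9.81 * 0.00829 * 44.6 = 3630 W
Therefore the hydraulic power P = 3630 W.
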